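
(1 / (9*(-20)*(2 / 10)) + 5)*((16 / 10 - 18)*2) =-7339 / 45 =-163.09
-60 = -60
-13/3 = -4.33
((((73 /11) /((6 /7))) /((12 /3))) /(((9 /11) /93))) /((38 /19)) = 15841 /144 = 110.01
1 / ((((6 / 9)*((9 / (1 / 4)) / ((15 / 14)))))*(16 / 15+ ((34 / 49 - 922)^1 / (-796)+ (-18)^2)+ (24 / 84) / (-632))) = 8253525 / 60311886244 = 0.00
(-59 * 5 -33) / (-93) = 328 / 93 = 3.53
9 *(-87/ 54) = -29/ 2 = -14.50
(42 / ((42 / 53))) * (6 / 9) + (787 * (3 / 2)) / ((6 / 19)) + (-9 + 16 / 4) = 3768.58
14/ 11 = 1.27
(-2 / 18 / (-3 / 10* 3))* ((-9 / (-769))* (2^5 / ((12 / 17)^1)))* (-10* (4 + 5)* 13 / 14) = -88400 / 16149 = -5.47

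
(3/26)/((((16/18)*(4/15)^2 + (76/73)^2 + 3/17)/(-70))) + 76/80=-325273062887/63130178540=-5.15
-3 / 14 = -0.21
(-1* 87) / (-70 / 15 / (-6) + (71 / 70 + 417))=-54810 / 263839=-0.21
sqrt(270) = 16.43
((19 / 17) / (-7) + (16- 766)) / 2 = -89269 / 238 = -375.08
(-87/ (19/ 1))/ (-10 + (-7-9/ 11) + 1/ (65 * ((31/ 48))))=1928355/ 7493828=0.26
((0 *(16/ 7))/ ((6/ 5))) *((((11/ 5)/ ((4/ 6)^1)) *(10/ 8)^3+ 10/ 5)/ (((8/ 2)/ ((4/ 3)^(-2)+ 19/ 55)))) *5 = 0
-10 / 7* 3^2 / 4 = -45 / 14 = -3.21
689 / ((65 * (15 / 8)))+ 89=7099 / 75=94.65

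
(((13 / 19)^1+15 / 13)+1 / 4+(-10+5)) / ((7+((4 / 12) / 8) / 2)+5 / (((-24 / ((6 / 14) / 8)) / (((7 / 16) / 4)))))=-8838144 / 21305479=-0.41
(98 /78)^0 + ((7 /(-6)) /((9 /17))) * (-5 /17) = 89 /54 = 1.65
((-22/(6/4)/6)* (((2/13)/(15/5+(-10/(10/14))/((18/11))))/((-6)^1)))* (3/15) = -11/4875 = -0.00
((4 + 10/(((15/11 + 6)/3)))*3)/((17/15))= 1090/51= 21.37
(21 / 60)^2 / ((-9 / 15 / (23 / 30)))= -1127 / 7200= -0.16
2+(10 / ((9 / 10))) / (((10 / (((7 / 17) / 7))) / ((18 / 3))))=122 / 51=2.39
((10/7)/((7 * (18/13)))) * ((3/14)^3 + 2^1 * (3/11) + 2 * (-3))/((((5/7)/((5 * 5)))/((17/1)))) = -302665025/633864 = -477.49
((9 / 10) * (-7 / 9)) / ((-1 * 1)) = 7 / 10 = 0.70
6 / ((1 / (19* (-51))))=-5814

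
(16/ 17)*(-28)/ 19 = -448/ 323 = -1.39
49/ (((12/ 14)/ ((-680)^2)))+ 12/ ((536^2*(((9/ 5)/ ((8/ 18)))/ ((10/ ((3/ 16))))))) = 9611591825000/ 363609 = 26433866.67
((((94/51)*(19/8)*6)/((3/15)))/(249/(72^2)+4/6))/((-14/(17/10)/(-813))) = 8253576/455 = 18139.73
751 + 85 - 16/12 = 2504/3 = 834.67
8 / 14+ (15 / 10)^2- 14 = -313 / 28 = -11.18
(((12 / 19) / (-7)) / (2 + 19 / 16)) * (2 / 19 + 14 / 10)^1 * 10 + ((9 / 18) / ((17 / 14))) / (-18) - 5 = -4213471 / 773262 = -5.45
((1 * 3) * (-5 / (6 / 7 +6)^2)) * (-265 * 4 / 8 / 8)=64925 / 12288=5.28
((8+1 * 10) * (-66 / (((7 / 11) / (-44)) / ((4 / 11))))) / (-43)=-209088 / 301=-694.64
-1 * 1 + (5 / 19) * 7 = 16 / 19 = 0.84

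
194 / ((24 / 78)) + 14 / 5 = 6333 / 10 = 633.30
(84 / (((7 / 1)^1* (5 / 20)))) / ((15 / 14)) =224 / 5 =44.80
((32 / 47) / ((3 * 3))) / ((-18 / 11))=-176 / 3807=-0.05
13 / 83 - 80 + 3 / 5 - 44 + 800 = 280854 / 415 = 676.76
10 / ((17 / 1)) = 10 / 17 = 0.59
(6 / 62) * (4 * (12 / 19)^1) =144 / 589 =0.24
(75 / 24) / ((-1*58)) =-25 / 464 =-0.05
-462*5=-2310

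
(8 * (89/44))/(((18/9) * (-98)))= -89/1078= -0.08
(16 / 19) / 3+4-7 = -155 / 57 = -2.72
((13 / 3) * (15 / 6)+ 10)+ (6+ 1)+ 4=191 / 6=31.83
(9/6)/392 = 3/784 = 0.00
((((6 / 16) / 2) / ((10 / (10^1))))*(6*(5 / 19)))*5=225 / 152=1.48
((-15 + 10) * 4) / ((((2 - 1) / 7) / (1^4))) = -140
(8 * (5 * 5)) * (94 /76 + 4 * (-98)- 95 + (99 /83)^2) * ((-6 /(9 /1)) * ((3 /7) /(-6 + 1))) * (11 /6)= -9298051620 /916237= -10148.09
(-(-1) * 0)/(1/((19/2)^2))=0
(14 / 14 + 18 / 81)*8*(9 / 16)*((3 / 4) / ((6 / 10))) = 55 / 8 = 6.88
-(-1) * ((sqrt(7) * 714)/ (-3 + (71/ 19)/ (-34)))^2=4341755664/ 11767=368977.28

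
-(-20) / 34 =10 / 17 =0.59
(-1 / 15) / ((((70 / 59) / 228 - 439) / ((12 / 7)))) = 26904 / 103343765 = 0.00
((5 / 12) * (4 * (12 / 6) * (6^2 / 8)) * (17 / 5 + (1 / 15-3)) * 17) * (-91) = -10829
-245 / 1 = -245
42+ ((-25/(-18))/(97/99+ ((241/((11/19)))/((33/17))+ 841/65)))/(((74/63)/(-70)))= 7115140641/170882798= 41.64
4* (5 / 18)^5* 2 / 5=625 / 236196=0.00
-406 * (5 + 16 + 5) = -10556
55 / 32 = 1.72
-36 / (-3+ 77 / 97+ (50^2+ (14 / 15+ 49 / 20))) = -209520 / 14556851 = -0.01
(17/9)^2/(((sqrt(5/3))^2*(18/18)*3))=289/405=0.71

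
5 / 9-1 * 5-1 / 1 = -49 / 9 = -5.44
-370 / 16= -185 / 8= -23.12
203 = 203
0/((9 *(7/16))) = 0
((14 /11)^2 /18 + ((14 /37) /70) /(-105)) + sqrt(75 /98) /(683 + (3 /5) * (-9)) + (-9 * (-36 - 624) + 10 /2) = 25 * sqrt(6) /47432 + 41920464062 /7051275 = 5945.09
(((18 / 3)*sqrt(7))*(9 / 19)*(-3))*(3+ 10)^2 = -27378*sqrt(7) / 19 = -3812.39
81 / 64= 1.27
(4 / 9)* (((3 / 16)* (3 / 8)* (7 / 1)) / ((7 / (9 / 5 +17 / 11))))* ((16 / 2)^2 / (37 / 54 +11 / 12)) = 39744 / 9515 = 4.18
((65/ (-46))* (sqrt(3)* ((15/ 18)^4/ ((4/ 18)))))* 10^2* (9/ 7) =-1015625* sqrt(3)/ 2576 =-682.89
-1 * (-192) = 192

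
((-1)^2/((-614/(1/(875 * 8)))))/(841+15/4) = -1/3630735500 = -0.00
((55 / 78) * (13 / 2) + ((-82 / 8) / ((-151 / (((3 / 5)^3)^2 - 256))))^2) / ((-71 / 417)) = -11381772443609230357 / 6323714843750000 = -1799.86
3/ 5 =0.60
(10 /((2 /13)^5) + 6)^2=13464135729.38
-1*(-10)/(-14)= -5/7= -0.71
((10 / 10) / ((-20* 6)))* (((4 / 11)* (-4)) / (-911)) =-2 / 150315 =-0.00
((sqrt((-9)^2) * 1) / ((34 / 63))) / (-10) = -1.67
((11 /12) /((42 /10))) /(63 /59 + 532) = 3245 /7925652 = 0.00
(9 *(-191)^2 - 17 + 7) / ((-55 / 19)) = -6238061 / 55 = -113419.29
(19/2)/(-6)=-1.58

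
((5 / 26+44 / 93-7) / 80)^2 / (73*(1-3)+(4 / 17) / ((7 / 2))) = -27918648191 / 649818937497600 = -0.00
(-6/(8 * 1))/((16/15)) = -45/64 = -0.70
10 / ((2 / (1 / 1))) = 5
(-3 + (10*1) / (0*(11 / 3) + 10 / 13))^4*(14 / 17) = 140000 / 17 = 8235.29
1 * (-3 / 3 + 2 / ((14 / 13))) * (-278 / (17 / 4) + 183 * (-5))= -14286 / 17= -840.35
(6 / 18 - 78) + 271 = 580 / 3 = 193.33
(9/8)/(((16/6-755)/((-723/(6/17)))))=110619/36112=3.06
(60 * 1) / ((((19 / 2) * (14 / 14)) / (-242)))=-29040 / 19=-1528.42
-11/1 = -11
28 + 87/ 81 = 785/ 27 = 29.07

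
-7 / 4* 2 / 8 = -7 / 16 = -0.44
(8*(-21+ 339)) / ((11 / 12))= 30528 / 11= 2775.27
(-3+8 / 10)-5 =-36 / 5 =-7.20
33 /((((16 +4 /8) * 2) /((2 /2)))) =1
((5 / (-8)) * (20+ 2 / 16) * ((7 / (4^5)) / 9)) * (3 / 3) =-5635 / 589824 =-0.01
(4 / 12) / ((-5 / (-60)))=4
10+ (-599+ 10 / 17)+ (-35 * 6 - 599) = -1397.41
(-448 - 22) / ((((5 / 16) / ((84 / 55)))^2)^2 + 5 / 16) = -306707876020224 / 205071937181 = -1495.61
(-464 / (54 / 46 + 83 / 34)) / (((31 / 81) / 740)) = -21749109120 / 87637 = -248172.68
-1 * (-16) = 16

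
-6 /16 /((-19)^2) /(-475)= 3 /1371800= 0.00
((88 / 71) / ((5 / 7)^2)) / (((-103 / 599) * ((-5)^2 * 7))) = -368984 / 4570625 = -0.08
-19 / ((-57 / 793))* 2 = 1586 / 3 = 528.67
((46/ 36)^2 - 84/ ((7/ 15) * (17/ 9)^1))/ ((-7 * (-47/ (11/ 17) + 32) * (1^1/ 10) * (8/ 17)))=-28373785/ 4055184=-7.00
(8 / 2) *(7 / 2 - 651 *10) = -26026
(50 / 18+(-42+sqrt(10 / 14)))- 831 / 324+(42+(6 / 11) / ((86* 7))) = 76477 / 357588+sqrt(35) / 7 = 1.06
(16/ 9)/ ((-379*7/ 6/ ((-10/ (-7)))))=-0.01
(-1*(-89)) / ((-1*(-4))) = 89 / 4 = 22.25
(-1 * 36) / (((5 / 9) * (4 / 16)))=-259.20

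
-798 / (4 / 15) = -5985 / 2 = -2992.50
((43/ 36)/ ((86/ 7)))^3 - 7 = -2612393/ 373248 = -7.00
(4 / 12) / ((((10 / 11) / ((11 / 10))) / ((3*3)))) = 363 / 100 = 3.63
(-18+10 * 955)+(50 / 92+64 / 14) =3070951 / 322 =9537.11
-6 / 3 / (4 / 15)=-15 / 2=-7.50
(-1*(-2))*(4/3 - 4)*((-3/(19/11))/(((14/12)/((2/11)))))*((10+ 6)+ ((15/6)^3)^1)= 6072/133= 45.65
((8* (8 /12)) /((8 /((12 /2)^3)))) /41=144 /41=3.51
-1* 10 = -10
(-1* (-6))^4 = 1296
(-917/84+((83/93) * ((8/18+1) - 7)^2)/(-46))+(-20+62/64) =-30.55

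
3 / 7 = 0.43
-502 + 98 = -404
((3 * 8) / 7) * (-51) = -1224 / 7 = -174.86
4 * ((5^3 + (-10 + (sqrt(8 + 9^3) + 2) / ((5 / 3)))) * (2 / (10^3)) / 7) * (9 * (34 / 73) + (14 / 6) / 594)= 545803 * sqrt(737) / 189708750 + 45301649 / 81303750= 0.64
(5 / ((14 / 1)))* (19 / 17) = 95 / 238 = 0.40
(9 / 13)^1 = 9 / 13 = 0.69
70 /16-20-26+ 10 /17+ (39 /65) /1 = -27497 /680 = -40.44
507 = 507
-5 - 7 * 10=-75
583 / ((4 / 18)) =5247 / 2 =2623.50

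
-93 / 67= -1.39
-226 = -226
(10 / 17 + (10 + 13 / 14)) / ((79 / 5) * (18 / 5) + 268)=68525 / 1933036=0.04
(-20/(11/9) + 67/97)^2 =279658729/1138489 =245.64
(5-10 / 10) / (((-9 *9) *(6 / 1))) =-2 / 243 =-0.01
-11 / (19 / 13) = -143 / 19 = -7.53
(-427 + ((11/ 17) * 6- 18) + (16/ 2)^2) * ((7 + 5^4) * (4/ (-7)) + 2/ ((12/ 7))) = 32309303/ 238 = 135753.37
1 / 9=0.11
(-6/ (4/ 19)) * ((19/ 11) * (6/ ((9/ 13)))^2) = -122018/ 33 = -3697.52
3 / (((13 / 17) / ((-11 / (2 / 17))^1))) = -9537 / 26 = -366.81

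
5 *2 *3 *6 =180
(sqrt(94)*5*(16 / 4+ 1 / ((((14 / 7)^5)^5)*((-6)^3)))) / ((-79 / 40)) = -724775731175*sqrt(94) / 71571603456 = -98.18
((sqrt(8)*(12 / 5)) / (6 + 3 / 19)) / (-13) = -152*sqrt(2) / 2535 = -0.08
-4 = -4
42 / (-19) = -2.21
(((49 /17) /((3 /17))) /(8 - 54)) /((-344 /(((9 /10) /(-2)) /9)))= -49 /949440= -0.00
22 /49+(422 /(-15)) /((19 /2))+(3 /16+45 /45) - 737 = -164971321 /223440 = -738.32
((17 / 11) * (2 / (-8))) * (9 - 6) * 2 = -51 / 22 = -2.32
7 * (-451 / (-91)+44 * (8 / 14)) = 2739 / 13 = 210.69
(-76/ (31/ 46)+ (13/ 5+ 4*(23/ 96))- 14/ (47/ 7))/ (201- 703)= 19459861/ 87769680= 0.22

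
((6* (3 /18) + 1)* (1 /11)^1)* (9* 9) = 162 /11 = 14.73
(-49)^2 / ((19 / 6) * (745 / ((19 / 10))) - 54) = 1029 / 509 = 2.02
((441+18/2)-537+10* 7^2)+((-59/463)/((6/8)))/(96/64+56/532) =402.89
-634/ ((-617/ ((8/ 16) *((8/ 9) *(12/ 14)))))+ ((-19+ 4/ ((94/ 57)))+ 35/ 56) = -75796057/ 4871832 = -15.56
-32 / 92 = -8 / 23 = -0.35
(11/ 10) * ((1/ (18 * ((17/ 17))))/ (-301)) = -11/ 54180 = -0.00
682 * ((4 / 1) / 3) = 2728 / 3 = 909.33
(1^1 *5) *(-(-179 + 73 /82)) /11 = 73025 /902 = 80.96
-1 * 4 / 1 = -4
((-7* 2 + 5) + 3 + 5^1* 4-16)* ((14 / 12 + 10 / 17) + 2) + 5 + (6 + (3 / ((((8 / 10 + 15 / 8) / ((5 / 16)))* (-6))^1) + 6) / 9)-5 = -55637 / 65484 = -0.85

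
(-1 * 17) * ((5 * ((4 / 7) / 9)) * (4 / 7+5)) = -30.07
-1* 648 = -648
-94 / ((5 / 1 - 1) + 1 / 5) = -470 / 21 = -22.38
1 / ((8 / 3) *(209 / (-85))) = -255 / 1672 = -0.15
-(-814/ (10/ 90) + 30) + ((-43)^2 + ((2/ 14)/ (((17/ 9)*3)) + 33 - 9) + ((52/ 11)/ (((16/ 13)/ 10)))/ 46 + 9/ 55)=5521638147/ 602140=9170.02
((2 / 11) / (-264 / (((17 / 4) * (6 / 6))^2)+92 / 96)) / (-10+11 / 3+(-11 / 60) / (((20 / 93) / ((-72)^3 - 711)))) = -16646400 / 398626928690683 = -0.00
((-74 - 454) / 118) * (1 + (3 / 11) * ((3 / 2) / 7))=-4.74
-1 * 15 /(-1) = 15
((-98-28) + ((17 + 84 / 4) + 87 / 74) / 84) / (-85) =45901 / 31080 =1.48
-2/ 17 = -0.12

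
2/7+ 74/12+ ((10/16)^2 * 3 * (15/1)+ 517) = 727145/1344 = 541.03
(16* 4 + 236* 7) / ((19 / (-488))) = -837408 / 19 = -44074.11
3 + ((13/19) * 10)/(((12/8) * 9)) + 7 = 5390/513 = 10.51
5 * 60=300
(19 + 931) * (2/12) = 475/3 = 158.33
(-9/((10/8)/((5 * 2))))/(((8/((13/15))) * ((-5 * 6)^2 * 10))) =-13/15000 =-0.00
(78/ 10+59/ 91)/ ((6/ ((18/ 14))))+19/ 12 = 129707/ 38220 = 3.39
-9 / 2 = -4.50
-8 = -8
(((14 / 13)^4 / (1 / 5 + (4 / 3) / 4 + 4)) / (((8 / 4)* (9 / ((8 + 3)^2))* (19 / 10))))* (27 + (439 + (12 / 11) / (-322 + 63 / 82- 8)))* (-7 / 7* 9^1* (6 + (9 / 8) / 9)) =-2238628139696025 / 83017601797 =-26965.70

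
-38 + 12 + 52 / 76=-481 / 19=-25.32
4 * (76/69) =304/69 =4.41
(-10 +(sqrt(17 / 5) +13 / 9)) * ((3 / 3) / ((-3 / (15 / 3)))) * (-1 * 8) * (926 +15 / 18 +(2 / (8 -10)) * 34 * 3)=-7621460 / 81 +19796 * sqrt(85) / 9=-73813.20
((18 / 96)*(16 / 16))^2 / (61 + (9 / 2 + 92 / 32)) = 9 / 17504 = 0.00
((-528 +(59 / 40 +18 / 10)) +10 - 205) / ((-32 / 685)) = 3944093 / 256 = 15406.61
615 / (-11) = -615 / 11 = -55.91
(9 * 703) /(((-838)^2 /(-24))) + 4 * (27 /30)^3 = 118493469 /43890250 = 2.70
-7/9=-0.78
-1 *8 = -8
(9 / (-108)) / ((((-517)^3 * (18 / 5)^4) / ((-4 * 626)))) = -195625 / 21759700264632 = -0.00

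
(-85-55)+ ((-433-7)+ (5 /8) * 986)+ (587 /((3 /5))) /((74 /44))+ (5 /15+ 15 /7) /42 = 40336973 /65268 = 618.02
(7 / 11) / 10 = 7 / 110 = 0.06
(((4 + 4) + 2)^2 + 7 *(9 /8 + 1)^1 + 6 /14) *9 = 58113 /56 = 1037.73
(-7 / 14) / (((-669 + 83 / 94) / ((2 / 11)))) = 0.00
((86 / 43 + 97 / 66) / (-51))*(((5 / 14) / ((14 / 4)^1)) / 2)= -1145 / 329868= -0.00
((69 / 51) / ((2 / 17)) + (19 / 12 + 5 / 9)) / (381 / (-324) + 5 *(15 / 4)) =1473 / 1898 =0.78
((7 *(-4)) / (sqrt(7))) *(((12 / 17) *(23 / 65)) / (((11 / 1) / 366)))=-404064 *sqrt(7) / 12155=-87.95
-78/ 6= -13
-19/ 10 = -1.90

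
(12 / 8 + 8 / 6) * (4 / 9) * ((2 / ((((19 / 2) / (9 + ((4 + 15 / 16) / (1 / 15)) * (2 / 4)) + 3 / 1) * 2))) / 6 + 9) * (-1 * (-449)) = 652659665 / 127521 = 5118.06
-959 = -959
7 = 7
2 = 2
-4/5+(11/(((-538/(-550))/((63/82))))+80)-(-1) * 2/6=88.17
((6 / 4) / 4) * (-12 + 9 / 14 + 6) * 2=-225 / 56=-4.02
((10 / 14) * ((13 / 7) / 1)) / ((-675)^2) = 13 / 4465125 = 0.00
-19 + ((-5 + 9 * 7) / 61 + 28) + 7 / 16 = 10139 / 976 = 10.39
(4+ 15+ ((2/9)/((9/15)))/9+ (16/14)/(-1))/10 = 6089/3402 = 1.79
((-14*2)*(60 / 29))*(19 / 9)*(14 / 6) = -74480 / 261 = -285.36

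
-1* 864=-864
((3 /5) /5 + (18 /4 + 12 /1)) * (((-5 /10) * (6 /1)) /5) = -2493 /250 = -9.97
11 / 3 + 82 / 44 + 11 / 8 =1823 / 264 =6.91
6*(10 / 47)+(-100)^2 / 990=52940 / 4653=11.38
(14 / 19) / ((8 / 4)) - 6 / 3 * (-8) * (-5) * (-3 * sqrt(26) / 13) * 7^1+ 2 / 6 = 40 / 57+ 1680 * sqrt(26) / 13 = 659.65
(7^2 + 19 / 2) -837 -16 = -1589 / 2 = -794.50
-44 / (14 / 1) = -22 / 7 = -3.14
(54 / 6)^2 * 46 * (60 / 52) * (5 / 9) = 31050 / 13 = 2388.46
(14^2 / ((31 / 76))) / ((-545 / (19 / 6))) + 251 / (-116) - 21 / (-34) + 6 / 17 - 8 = -1197930029 / 99950820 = -11.99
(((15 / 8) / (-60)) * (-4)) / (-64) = -1 / 512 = -0.00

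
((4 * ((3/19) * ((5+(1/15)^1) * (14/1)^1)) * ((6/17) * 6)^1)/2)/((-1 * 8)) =-504/85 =-5.93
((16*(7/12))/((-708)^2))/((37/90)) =35/772782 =0.00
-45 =-45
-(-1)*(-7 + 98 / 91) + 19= 13.08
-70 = -70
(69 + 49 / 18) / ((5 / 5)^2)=1291 / 18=71.72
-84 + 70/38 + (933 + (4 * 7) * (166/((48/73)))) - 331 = 865109/114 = 7588.68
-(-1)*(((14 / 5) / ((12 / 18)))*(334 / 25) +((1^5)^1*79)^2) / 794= 787139 / 99250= 7.93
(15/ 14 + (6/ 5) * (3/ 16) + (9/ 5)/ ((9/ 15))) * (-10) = -1203/ 28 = -42.96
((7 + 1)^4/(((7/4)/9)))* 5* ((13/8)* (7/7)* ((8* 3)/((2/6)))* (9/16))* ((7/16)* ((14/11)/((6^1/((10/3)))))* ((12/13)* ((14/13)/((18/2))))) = 33868800/143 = 236844.76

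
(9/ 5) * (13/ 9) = 13/ 5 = 2.60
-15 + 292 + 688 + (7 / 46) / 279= 12384817 / 12834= 965.00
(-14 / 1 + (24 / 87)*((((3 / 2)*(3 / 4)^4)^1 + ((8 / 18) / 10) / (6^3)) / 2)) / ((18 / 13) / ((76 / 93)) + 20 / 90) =-15522899509 / 2135021760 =-7.27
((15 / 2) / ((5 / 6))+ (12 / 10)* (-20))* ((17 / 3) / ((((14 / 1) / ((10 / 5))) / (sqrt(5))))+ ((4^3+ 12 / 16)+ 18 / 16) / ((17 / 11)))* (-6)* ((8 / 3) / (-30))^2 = 544* sqrt(5) / 945+ 1364 / 45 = 31.60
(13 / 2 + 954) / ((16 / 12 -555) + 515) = -5763 / 232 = -24.84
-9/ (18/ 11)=-11/ 2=-5.50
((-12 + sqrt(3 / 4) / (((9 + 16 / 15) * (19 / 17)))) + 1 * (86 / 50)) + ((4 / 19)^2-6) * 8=-522777 / 9025 + 255 * sqrt(3) / 5738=-57.85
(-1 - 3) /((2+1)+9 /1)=-1 /3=-0.33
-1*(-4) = 4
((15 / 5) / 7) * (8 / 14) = 12 / 49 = 0.24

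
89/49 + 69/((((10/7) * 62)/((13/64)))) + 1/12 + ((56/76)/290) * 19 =2.11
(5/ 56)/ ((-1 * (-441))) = 5/ 24696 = 0.00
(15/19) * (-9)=-135/19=-7.11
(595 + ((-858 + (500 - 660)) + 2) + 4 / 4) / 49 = -60 / 7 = -8.57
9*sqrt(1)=9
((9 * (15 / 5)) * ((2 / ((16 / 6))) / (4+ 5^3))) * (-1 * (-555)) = 14985 / 172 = 87.12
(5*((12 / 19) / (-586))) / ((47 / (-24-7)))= 930 / 261649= 0.00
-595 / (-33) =595 / 33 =18.03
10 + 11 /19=201 /19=10.58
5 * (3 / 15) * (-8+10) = 2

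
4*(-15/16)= -15/4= -3.75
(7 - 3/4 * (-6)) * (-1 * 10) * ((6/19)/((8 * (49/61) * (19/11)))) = -231495/70756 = -3.27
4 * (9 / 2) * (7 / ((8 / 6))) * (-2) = -189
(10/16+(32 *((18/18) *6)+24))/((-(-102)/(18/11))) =5199/1496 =3.48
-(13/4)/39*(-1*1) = 1/12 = 0.08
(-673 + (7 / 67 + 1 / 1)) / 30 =-45017 / 2010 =-22.40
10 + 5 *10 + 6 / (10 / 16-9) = 3972 / 67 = 59.28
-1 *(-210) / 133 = 30 / 19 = 1.58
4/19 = 0.21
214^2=45796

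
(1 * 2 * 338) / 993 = 676 / 993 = 0.68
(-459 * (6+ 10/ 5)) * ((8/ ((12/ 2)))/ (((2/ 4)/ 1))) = -9792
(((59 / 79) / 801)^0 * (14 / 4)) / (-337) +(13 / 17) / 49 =2931 / 561442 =0.01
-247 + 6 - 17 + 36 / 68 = -4377 / 17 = -257.47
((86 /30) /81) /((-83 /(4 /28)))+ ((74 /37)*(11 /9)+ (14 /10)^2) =15545602 /3529575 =4.40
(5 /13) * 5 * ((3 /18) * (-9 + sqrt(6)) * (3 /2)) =-3.15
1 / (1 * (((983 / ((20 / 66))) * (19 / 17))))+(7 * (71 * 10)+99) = 3124232699 / 616341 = 5069.00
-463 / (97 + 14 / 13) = -6019 / 1275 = -4.72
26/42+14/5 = 359/105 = 3.42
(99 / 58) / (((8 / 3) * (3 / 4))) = 99 / 116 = 0.85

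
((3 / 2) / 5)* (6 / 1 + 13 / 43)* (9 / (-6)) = -2439 / 860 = -2.84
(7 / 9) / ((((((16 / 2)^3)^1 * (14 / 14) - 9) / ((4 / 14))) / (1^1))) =2 / 4527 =0.00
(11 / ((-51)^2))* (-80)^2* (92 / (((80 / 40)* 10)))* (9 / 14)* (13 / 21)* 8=16839680 / 42483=396.39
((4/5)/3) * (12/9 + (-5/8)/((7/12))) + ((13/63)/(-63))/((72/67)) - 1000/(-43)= 1432943791/61440120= 23.32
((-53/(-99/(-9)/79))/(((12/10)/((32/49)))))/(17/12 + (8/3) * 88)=-1339840/1526987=-0.88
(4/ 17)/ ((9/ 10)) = 40/ 153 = 0.26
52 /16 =13 /4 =3.25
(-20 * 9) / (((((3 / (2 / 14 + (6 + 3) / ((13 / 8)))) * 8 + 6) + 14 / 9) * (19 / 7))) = -1465695 / 260357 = -5.63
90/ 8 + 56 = 269/ 4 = 67.25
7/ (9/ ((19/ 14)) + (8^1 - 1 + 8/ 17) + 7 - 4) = 2261/ 5524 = 0.41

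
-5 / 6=-0.83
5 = 5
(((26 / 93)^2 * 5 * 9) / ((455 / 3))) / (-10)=-78 / 33635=-0.00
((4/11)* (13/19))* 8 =416/209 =1.99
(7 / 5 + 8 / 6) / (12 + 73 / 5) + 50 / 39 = 7183 / 5187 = 1.38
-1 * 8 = -8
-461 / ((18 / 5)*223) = -2305 / 4014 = -0.57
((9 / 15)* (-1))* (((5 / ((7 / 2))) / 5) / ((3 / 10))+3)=-83 / 35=-2.37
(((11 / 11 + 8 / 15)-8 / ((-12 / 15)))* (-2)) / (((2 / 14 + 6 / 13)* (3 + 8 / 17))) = -535262 / 48675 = -11.00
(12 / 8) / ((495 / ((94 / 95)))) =47 / 15675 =0.00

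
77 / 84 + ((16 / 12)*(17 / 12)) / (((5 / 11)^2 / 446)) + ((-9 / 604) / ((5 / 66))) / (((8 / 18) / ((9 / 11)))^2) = 48765805129 / 11959200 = 4077.68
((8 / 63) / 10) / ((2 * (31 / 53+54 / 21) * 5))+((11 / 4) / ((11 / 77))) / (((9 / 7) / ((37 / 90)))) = 116773897 / 18970200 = 6.16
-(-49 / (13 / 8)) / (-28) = -1.08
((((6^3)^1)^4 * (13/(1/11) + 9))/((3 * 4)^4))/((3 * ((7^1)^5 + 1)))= 664848/2101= 316.44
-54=-54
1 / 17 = 0.06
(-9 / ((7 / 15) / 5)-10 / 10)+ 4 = -654 / 7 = -93.43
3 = 3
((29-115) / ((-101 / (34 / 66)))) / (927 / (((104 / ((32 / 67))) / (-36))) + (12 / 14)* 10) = -4456907 / 1470112974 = -0.00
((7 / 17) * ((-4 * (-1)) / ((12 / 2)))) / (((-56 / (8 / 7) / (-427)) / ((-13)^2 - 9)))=19520 / 51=382.75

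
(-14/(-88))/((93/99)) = 21/124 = 0.17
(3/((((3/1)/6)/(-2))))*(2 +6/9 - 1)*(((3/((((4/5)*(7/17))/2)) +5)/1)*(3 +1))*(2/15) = -5200/21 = -247.62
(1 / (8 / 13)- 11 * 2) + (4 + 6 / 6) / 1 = -123 / 8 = -15.38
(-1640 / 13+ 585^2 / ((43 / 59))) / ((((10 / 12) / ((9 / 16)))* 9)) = 157449633 / 4472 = 35207.88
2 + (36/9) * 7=30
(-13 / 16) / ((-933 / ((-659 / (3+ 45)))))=-8567 / 716544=-0.01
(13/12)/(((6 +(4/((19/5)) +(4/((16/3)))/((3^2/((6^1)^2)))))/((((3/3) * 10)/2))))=1235/2292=0.54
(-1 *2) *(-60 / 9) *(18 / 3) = 80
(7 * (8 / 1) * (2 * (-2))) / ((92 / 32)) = -77.91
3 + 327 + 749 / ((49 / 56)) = 1186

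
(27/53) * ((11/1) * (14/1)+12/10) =20952/265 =79.06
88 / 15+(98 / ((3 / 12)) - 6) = 5878 / 15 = 391.87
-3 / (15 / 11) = -11 / 5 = -2.20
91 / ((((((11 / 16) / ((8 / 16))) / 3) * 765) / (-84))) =-20384 / 935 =-21.80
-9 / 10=-0.90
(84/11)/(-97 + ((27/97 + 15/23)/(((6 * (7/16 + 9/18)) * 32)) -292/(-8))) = -803160/6362587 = -0.13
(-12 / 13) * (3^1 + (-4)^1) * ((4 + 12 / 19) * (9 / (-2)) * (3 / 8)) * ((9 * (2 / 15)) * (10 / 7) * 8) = -171072 / 1729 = -98.94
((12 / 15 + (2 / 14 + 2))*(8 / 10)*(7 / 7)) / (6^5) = 103 / 340200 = 0.00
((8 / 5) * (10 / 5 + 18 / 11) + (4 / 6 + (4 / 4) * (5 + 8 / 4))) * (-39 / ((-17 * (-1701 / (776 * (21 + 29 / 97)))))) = -95614480 / 318087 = -300.59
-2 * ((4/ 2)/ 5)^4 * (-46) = 1472/ 625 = 2.36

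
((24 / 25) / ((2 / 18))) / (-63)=-24 / 175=-0.14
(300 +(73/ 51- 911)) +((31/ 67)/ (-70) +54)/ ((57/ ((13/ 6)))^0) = -132888041/ 239190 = -555.58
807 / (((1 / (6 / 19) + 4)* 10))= 2421 / 215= 11.26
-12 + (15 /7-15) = -174 /7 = -24.86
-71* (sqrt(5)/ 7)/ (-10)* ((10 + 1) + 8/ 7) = 1207* sqrt(5)/ 98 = 27.54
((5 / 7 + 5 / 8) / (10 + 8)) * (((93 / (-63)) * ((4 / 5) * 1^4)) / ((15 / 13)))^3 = -261803308 / 3281866875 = -0.08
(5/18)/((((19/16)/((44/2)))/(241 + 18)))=227920/171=1332.87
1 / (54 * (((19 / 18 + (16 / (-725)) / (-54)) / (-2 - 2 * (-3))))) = 2900 / 41341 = 0.07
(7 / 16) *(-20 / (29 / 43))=-1505 / 116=-12.97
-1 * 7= -7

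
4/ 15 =0.27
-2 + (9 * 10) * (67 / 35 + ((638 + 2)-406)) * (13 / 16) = 965957 / 56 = 17249.23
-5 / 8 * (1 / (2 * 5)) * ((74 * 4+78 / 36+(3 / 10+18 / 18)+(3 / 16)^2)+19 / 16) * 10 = -1154647 / 6144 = -187.93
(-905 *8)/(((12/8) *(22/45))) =-108600/11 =-9872.73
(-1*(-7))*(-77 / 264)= -49 / 24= -2.04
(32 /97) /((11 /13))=416 /1067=0.39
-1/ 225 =-0.00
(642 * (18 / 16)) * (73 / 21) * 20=351495 / 7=50213.57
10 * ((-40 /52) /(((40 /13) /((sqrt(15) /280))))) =-sqrt(15) /112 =-0.03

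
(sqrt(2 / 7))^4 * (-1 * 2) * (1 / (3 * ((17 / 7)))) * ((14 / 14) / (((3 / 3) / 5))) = -40 / 357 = -0.11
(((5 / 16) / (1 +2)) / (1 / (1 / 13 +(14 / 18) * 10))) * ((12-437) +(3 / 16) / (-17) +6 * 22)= -366216905 / 1527552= -239.74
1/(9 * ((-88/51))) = -17/264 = -0.06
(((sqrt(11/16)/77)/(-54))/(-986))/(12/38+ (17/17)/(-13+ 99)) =817 * sqrt(11)/4386773160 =0.00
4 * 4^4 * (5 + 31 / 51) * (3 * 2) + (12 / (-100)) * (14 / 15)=73215762 / 2125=34454.48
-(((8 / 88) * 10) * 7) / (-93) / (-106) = -35 / 54219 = -0.00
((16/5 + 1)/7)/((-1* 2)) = -0.30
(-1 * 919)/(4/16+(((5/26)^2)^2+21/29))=-12178867376/12927697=-942.08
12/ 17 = 0.71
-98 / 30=-49 / 15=-3.27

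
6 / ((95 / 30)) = 36 / 19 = 1.89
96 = 96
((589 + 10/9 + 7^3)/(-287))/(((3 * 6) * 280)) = -4199/6509160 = -0.00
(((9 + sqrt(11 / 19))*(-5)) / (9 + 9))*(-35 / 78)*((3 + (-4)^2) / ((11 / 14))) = 1225*sqrt(209) / 7722 + 23275 / 858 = 29.42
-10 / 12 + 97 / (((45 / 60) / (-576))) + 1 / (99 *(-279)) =-4115354069 / 55242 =-74496.83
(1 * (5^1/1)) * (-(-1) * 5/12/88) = 25/1056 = 0.02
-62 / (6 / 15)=-155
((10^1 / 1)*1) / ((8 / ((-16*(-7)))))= 140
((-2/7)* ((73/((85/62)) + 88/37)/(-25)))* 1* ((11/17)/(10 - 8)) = 1924362/9356375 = 0.21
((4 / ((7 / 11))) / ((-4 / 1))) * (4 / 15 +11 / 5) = -407 / 105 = -3.88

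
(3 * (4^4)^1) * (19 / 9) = 1621.33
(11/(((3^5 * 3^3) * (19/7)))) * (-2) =-154/124659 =-0.00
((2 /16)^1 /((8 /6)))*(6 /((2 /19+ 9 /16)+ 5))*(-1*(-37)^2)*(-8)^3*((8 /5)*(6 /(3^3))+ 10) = 6206016512 /8615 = 720373.36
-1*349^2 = -121801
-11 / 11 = -1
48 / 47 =1.02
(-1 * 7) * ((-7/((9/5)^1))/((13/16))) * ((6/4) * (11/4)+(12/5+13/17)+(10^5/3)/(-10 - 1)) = -6647969062/65637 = -101283.87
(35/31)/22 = 35/682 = 0.05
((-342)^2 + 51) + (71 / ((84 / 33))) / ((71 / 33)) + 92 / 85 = 278529131 / 2380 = 117029.05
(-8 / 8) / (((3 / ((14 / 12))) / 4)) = -14 / 9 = -1.56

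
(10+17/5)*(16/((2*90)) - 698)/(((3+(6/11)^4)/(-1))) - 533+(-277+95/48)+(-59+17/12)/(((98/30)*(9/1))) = 17692267564763/7976631600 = 2218.01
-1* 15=-15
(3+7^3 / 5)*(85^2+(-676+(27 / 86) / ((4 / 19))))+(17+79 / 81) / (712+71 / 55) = 1281739495915061 / 2732831460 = 469015.20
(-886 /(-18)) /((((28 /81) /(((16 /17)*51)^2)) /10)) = 22965120 /7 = 3280731.43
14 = 14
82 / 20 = 4.10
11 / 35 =0.31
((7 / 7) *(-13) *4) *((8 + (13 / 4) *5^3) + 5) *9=-196209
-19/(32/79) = -1501/32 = -46.91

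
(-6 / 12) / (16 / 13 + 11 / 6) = -39 / 239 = -0.16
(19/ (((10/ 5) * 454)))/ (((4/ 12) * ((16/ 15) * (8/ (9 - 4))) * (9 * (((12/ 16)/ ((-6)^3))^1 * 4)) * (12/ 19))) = -27075/ 58112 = -0.47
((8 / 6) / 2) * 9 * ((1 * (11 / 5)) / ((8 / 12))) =99 / 5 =19.80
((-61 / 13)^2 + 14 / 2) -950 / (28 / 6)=-206497 / 1183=-174.55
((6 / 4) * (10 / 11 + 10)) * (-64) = -11520 / 11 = -1047.27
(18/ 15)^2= 36/ 25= 1.44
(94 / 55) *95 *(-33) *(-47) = 251826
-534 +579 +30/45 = 137/3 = 45.67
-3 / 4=-0.75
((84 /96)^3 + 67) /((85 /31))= 24.68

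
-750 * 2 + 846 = -654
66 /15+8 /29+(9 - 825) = -117642 /145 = -811.32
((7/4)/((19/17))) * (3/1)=357/76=4.70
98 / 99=0.99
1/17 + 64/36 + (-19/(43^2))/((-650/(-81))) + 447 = 82533207733/183883050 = 448.84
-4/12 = -1/3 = -0.33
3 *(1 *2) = 6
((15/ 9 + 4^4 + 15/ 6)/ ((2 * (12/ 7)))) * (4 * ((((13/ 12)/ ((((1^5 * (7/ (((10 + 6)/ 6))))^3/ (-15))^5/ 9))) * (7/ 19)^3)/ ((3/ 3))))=-19921776305766400000/ 343221910888441977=-58.04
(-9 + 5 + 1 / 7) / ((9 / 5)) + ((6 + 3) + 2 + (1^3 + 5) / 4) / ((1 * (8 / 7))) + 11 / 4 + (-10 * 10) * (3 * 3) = -99507 / 112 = -888.46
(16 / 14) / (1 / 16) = 128 / 7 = 18.29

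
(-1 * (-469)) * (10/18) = 260.56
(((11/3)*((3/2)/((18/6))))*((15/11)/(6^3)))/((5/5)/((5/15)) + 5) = 5/3456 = 0.00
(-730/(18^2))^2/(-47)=-133225/1233468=-0.11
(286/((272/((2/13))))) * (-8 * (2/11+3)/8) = -35/68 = -0.51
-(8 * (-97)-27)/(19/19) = 803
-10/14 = -5/7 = -0.71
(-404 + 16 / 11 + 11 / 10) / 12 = -44159 / 1320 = -33.45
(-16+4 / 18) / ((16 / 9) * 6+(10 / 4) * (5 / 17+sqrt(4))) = -4828 / 5019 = -0.96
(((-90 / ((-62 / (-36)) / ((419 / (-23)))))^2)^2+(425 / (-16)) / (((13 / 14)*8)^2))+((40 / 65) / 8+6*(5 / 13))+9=9184231454353366068149546759 / 11181106633525504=821406302200.47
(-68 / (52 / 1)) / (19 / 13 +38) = -17 / 513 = -0.03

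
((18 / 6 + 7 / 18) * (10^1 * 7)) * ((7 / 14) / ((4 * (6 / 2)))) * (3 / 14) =305 / 144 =2.12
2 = 2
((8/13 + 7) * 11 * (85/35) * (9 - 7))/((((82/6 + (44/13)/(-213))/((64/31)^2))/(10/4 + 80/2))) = 1372888535040/254273873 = 5399.25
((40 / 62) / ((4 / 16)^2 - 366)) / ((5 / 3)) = -192 / 181505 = -0.00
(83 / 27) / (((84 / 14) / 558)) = 285.89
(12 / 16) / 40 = 3 / 160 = 0.02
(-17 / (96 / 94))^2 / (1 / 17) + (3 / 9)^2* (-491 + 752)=10919633 / 2304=4739.42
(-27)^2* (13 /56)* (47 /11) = 445419 /616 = 723.08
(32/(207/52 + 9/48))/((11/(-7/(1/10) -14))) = -186368/3179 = -58.62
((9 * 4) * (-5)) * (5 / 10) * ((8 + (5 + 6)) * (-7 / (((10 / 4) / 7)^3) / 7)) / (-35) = -134064 / 125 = -1072.51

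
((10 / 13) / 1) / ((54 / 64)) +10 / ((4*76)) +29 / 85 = 1.29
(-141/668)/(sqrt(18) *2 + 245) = -34545/40048604 + 423 *sqrt(2)/20024302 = -0.00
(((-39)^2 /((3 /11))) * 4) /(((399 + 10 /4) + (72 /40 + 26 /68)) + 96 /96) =24310 /441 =55.12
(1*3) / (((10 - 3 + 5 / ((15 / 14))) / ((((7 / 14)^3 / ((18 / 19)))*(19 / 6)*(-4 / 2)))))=-361 / 1680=-0.21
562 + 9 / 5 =563.80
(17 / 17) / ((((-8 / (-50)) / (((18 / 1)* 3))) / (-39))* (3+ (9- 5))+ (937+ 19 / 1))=26325 / 25166686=0.00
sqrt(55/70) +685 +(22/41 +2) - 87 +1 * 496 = sqrt(154)/14 +44958/41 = 1097.42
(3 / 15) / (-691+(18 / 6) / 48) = -16 / 55275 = -0.00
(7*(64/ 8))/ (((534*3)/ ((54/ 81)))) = 56/ 2403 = 0.02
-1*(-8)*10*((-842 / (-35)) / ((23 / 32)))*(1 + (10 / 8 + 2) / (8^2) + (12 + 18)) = 13386116 / 161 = 83143.58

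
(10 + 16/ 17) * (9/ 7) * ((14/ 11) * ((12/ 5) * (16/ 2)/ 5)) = 321408/ 4675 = 68.75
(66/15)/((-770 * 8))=-1/1400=-0.00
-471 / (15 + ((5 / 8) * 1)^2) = -30144 / 985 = -30.60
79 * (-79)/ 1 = -6241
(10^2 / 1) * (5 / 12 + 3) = 1025 / 3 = 341.67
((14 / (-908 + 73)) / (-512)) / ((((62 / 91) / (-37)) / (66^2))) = -25666641 / 3313280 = -7.75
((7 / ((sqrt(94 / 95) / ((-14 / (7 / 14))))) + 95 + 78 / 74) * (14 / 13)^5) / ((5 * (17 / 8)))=15291411968 / 1167716485 - 421654016 * sqrt(8930) / 1483315535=-13.77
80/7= 11.43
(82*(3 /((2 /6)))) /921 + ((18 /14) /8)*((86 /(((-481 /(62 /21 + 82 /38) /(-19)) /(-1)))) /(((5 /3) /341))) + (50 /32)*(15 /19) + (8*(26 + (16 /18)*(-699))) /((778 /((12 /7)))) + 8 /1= -2444182056147639 /4278314644240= -571.30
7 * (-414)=-2898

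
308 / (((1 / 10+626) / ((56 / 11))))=15680 / 6261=2.50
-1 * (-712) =712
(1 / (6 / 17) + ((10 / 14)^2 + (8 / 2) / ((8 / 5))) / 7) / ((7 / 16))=53728 / 7203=7.46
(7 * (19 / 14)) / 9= 19 / 18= 1.06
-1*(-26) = 26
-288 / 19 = -15.16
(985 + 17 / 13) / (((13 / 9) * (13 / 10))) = 1153980 / 2197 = 525.25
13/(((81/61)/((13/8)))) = 10309/648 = 15.91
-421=-421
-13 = -13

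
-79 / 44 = -1.80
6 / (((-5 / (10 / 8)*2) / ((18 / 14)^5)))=-177147 / 67228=-2.64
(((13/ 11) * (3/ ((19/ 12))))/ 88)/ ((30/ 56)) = 546/ 11495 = 0.05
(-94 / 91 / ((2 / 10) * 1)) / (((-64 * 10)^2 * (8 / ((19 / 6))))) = -893 / 178913280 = -0.00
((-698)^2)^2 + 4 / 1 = 237367737620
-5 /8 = -0.62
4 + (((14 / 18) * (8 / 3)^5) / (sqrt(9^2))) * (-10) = -2215028 / 19683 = -112.54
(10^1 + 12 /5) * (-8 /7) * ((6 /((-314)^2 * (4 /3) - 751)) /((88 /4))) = -4464 /150970435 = -0.00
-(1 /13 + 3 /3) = -14 /13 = -1.08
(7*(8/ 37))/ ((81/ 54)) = 112/ 111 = 1.01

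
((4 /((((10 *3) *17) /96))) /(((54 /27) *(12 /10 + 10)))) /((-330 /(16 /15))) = -32 /294525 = -0.00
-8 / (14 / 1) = -4 / 7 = -0.57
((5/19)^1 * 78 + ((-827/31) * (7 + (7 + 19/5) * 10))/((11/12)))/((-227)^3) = 0.00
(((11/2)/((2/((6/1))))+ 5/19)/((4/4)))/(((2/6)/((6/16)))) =5733/304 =18.86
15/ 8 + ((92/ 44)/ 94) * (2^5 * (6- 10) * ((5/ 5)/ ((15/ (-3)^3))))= 144759/ 20680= 7.00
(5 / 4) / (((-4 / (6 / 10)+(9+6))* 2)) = 3 / 40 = 0.08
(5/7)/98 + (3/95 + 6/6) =67703/65170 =1.04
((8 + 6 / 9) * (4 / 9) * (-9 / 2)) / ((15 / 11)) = -572 / 45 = -12.71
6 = 6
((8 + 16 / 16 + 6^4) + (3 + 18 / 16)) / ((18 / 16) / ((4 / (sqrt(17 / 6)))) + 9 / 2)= 446848 / 1519 - 13964*sqrt(102) / 4557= 263.22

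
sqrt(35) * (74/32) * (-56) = -259 * sqrt(35)/2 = -766.13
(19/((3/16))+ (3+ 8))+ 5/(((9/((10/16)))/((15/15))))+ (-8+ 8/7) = 53335/504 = 105.82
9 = 9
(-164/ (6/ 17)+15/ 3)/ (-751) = 1379/ 2253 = 0.61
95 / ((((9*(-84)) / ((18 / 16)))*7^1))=-95 / 4704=-0.02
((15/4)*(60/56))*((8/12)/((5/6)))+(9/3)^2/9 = 59/14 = 4.21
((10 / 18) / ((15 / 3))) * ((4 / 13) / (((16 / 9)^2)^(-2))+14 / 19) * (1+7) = 49398704 / 14585103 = 3.39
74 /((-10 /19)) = -703 /5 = -140.60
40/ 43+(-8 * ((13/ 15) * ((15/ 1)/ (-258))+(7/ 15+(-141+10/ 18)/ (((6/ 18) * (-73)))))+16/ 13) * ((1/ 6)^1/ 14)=4570367/ 12854205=0.36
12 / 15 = 4 / 5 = 0.80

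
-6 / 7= -0.86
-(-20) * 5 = 100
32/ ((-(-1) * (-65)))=-32/ 65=-0.49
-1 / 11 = -0.09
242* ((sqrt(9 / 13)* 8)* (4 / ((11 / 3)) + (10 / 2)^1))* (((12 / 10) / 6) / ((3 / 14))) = 165088* sqrt(13) / 65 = 9157.43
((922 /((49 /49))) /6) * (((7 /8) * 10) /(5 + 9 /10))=80675 /354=227.90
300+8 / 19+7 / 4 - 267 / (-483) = 302.72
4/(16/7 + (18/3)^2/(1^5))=0.10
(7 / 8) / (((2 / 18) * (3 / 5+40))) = 45 / 232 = 0.19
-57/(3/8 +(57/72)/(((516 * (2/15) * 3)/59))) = -1411776/14893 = -94.79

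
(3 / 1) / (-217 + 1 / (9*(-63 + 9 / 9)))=-1674 / 121087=-0.01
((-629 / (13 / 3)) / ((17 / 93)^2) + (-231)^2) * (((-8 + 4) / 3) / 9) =-4814552 / 663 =-7261.77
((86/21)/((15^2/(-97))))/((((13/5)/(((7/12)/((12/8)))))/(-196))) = 817516/15795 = 51.76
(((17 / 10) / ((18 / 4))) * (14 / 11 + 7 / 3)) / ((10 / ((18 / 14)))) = 289 / 1650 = 0.18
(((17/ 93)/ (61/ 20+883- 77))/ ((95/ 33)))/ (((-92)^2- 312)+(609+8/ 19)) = 68/ 7591061667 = 0.00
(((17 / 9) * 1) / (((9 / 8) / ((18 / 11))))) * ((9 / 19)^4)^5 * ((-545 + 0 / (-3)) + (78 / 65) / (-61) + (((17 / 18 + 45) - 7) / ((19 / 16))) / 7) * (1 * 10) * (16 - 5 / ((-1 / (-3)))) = -16107229943227289200200794208 / 3354642001271773947049633900043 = -0.00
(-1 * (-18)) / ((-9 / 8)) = -16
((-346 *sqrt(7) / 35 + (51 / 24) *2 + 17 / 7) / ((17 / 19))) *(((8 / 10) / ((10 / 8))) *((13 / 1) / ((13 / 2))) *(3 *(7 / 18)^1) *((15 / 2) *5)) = 418 - 52592 *sqrt(7) / 85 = -1219.00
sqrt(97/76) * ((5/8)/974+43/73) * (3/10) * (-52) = -13081419 * sqrt(1843)/54037520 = -10.39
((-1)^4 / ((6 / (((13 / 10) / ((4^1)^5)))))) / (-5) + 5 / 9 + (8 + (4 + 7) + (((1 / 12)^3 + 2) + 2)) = 65127883 / 2764800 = 23.56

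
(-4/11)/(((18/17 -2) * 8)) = 17/352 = 0.05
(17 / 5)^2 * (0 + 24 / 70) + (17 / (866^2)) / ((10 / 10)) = 2600862283 / 656211500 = 3.96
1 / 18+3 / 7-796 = -100235 / 126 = -795.52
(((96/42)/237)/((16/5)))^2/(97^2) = 25/25896211929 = 0.00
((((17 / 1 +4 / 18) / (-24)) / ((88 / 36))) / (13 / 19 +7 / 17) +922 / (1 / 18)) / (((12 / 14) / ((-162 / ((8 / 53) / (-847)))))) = 265839487377387 / 15104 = 17600601653.69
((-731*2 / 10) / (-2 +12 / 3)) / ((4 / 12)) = -2193 / 10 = -219.30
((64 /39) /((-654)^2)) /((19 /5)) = 80 /79234389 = 0.00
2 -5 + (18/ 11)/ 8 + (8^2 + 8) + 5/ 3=70.87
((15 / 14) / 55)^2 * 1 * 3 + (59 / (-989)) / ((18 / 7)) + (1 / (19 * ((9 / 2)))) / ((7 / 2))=-75080585 / 4010826204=-0.02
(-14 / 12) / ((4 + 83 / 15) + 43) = -35 / 1576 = -0.02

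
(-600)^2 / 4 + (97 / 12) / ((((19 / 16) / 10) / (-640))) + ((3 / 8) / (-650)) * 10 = 1376335829 / 29640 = 46435.08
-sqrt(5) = -2.24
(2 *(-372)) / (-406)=372 / 203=1.83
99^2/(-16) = -9801/16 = -612.56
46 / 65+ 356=23186 / 65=356.71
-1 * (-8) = 8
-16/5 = -3.20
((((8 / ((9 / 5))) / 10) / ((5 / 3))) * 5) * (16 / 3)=64 / 9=7.11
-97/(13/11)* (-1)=1067/13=82.08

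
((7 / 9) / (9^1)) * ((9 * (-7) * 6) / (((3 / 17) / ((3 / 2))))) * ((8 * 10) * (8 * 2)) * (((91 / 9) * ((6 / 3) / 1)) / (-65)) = 2985472 / 27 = 110573.04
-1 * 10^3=-1000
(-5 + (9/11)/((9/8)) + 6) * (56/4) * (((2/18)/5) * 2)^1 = 532/495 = 1.07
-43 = -43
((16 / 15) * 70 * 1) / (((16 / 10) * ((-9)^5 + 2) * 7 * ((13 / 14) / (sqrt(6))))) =-280 * sqrt(6) / 2302833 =-0.00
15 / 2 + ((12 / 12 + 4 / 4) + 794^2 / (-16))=-157571 / 4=-39392.75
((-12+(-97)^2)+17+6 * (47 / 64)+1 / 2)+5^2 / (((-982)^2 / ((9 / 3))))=72663019405 / 7714592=9418.91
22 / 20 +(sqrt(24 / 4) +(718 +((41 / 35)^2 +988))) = sqrt(6) +4185757 / 2450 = 1710.92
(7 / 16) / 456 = 7 / 7296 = 0.00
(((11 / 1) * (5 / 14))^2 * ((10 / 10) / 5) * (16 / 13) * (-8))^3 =-28073.58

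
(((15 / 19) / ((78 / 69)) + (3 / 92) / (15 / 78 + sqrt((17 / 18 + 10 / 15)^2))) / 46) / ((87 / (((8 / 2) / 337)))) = 1145089 / 538881128578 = 0.00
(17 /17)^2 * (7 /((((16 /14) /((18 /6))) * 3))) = 6.12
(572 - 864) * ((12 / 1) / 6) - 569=-1153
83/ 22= 3.77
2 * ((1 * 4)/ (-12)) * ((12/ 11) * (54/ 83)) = -432/ 913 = -0.47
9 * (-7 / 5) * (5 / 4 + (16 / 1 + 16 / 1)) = -8379 / 20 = -418.95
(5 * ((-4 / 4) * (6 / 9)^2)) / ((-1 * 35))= 4 / 63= 0.06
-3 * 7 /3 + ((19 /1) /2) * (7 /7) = 5 /2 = 2.50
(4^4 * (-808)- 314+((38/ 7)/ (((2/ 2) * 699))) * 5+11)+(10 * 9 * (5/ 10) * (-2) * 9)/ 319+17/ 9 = -970008342998/ 4682601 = -207151.61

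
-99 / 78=-1.27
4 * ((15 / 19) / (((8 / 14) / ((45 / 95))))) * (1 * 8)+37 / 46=361117 / 16606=21.75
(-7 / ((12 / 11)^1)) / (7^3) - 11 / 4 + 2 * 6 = 1357 / 147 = 9.23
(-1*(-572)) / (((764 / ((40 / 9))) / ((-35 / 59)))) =-200200 / 101421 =-1.97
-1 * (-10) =10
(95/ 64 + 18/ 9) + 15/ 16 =4.42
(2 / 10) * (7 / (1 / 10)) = 14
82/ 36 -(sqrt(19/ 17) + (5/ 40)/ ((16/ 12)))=629/ 288 -sqrt(323)/ 17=1.13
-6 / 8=-3 / 4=-0.75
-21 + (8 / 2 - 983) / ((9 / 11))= -10958 / 9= -1217.56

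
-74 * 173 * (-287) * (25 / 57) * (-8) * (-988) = 12737136533.33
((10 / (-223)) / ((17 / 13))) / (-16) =65 / 30328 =0.00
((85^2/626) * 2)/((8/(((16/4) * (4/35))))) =2890/2191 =1.32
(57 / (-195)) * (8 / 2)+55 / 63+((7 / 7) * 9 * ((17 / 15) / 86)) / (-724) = -75568001 / 254971080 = -0.30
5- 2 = 3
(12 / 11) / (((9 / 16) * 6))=32 / 99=0.32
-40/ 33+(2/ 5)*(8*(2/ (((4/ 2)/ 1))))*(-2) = -1256/ 165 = -7.61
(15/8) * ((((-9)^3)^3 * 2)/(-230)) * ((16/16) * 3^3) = 31381059609/184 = 170549237.01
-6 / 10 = -3 / 5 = -0.60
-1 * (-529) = 529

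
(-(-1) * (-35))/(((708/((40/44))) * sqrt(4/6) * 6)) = -175 * sqrt(6)/46728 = -0.01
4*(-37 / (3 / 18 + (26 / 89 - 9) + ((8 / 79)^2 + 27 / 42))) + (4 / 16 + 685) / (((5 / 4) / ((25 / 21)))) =671.38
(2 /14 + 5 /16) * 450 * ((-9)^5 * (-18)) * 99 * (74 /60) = 1489201312995 /56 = 26592880589.20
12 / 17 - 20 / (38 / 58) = -9632 / 323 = -29.82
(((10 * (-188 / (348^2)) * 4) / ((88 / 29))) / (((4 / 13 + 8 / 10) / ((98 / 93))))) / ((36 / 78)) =-9730175 / 230690592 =-0.04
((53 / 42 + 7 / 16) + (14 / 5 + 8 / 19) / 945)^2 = 73858389361 / 25472160000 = 2.90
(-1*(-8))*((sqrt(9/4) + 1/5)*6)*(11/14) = 2244/35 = 64.11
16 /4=4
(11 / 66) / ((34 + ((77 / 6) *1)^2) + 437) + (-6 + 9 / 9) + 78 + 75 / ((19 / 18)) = 144.05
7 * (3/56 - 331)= -18533/8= -2316.62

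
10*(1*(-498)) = -4980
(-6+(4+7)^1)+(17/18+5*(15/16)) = 1531/144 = 10.63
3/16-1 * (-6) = 99/16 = 6.19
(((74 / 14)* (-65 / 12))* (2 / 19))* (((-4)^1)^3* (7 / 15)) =90.01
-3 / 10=-0.30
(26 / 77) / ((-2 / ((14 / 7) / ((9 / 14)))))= -52 / 99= -0.53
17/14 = 1.21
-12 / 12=-1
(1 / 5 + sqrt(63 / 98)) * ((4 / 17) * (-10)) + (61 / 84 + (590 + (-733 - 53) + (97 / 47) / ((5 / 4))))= -65133841 / 335580 - 60 * sqrt(14) / 119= -195.98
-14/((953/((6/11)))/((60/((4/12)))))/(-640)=189/83864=0.00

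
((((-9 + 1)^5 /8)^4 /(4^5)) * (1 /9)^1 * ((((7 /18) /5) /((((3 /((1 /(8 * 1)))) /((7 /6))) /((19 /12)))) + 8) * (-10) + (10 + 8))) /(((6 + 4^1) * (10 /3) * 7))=-207265458028544 /25515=-8123278778.31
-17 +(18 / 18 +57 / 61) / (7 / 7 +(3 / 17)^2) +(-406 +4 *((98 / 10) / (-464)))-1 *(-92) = -1735462001 / 5271620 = -329.21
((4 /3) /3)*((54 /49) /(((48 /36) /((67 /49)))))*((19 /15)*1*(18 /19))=7236 /12005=0.60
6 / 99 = 2 / 33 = 0.06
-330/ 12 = -55/ 2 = -27.50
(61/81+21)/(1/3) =1762/27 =65.26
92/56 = 23/14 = 1.64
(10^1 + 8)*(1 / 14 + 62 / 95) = 13.03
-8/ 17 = -0.47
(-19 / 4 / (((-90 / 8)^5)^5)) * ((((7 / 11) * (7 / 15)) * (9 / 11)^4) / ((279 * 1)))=262053203317620736 / 21978684495067995575077485416829586029052734375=0.00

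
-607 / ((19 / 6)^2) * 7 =-152964 / 361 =-423.72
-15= -15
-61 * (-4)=244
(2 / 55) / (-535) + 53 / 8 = 1559509 / 235400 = 6.62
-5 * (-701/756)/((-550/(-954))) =37153/4620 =8.04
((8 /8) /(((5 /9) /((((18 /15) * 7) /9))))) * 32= 1344 /25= 53.76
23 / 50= 0.46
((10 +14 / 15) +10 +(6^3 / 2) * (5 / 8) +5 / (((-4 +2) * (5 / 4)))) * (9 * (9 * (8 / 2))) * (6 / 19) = 840132 / 95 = 8843.49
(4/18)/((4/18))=1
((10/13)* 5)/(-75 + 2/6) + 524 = 762869/1456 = 523.95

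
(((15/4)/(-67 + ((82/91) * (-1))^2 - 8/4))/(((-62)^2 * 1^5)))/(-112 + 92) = 24843/34729156160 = 0.00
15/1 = 15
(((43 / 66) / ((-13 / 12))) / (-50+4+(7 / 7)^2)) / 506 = 43 / 1628055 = 0.00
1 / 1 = 1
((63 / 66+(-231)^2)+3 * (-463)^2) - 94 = 15320249 / 22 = 696374.95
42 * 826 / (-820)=-8673 / 205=-42.31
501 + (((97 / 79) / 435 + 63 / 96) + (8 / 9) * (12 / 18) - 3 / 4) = 4963422161 / 9897120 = 501.50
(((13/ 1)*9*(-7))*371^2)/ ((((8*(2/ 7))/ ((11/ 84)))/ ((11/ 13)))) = -349745781/ 64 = -5464777.83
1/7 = 0.14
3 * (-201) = -603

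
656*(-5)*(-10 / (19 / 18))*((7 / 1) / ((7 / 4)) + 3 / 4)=147600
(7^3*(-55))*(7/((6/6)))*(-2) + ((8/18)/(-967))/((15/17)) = 34478239882/130545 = 264110.00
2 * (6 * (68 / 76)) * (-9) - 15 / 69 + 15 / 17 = -712936 / 7429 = -95.97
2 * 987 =1974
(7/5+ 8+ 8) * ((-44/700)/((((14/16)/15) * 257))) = -22968/314825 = -0.07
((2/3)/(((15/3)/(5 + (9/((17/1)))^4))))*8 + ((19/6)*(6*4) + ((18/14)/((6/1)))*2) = 717762617/8769705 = 81.85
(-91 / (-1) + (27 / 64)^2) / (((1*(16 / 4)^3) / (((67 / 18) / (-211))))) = -0.03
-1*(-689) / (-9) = -76.56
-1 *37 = -37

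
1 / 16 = 0.06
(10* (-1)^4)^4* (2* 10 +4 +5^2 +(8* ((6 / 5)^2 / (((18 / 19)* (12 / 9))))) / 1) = 581200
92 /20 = 23 /5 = 4.60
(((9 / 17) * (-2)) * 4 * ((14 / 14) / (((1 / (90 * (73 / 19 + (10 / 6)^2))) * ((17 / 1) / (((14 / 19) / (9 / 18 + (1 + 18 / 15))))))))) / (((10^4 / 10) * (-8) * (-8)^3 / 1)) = -1981 / 200311680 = -0.00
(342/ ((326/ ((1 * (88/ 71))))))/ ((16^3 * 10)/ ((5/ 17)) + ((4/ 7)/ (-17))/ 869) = 0.00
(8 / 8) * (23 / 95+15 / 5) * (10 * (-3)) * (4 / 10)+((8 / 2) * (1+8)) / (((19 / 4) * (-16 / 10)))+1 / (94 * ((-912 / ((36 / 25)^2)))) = -48715527 / 1116250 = -43.64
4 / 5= 0.80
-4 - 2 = -6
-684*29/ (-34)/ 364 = 4959/ 3094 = 1.60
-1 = -1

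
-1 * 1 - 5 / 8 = -13 / 8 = -1.62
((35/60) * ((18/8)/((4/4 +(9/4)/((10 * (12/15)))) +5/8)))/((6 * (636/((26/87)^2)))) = 1183/73411731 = 0.00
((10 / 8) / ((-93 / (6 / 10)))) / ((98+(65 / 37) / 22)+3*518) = -407 / 83377166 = -0.00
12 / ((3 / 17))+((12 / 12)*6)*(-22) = -64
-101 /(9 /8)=-808 /9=-89.78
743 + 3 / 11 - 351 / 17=135131 / 187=722.63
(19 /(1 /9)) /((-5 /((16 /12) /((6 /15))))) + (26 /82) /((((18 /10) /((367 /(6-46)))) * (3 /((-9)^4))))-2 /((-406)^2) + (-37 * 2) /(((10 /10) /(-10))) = -39314416389 /13516552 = -2908.61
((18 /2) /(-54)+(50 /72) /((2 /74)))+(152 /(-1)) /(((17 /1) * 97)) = 1509959 /59364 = 25.44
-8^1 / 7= -8 / 7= -1.14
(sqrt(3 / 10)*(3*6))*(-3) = -27*sqrt(30) / 5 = -29.58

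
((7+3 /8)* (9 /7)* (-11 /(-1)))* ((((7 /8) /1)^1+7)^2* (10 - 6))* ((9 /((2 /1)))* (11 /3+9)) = 188775279 /128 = 1474806.87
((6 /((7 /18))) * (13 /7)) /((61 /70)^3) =9828000 /226981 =43.30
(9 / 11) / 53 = 9 / 583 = 0.02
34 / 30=17 / 15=1.13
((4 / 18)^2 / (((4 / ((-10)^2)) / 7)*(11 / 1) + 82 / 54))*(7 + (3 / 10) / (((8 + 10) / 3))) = 1645 / 7472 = 0.22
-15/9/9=-0.19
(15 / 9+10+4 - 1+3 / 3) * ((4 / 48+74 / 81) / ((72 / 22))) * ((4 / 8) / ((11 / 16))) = 15181 / 4374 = 3.47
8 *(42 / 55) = 336 / 55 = 6.11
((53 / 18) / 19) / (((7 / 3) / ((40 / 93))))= 1060 / 37107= 0.03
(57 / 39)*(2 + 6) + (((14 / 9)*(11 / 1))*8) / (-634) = 425648 / 37089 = 11.48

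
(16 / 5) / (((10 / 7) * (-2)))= -28 / 25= -1.12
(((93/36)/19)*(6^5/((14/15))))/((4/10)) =376650/133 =2831.95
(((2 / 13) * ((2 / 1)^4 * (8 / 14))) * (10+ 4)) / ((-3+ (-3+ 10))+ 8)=64 / 39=1.64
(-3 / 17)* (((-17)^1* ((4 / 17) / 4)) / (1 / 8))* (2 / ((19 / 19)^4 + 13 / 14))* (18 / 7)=64 / 17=3.76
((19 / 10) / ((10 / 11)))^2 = 43681 / 10000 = 4.37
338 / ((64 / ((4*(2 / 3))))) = 169 / 12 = 14.08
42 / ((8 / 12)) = 63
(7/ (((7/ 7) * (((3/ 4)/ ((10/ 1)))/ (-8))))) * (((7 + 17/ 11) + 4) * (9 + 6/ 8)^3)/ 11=-95503590/ 121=-789285.87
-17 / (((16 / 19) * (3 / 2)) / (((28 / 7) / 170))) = -19 / 60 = -0.32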